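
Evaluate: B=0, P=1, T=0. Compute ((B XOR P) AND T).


B XOR P = 0^1 = 1
1 AND 0 = 0

0


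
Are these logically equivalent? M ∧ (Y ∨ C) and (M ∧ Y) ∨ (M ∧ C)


Expression 1: M ∧ (Y ∨ C)
Expression 2: (M ∧ Y) ∨ (M ∧ C)
Truth table (M Y C | Expr1 Expr2):
  T T T |   T     T
  T T F |   T     T
  T F T |   T     T
  T F F |   F     F
  F T T |   F     F
  F T F |   F     F
  F F T |   F     F
  F F F |   F     F
All 8 rows agree, so the expressions are logically equivalent.

Yes


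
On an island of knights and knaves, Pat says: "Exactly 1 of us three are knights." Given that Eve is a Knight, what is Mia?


Pat claims exactly 1 knights among Pat, Eve, Mia.
Given: Eve is a Knight.

Case 1: Pat is a Knight (tells truth)
  Then exactly 1 of the three are knights.
  Counting Pat, Eve: 2 knight(s) so far. Need -1 more → impossible.
Case 2: Pat is a Knave (lies)
  Then the count is NOT 1.
  If Mia = Knave, count = 1 = 1 → claim would be true, contradicts lie.
  If Mia = Knight, count = 2 ≠ 1 → lie confirmed ✓

Mia is a Knight.

Knight


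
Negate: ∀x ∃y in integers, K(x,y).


Original: ∀x ∃y K(x,y)
Rule: ¬∀→∃, ¬∃→∀, negate predicate.
Negation: ∃x ∀y ¬K(x,y)

∃x ∀y ¬K(x,y)


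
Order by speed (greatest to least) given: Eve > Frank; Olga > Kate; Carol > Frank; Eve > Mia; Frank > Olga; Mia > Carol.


Constraints: Eve > Frank; Olga > Kate; Carol > Frank; Eve > Mia; Frank > Olga; Mia > Carol
Method: at each step, the next-highest is the one remaining person who never appears on the smaller side of a constraint between remaining people.
  Step 1: remaining {Eve, Carol, Mia, Olga, Kate, Frank}; on the smaller side: {Carol, Mia, Olga, Kate, Frank} → Eve is next (Eve > Frank; Eve > Mia).
  Step 2: remaining {Carol, Mia, Olga, Kate, Frank}; on the smaller side: {Carol, Olga, Kate, Frank} → Mia is next (Mia > Carol).
  Step 3: remaining {Carol, Olga, Kate, Frank}; on the smaller side: {Olga, Kate, Frank} → Carol is next (Carol > Frank).
  Step 4: remaining {Olga, Kate, Frank}; on the smaller side: {Olga, Kate} → Frank is next (Frank > Olga).
  Step 5: remaining {Olga, Kate}; on the smaller side: {Kate} → Olga is next (Olga > Kate).
  Step 6: only Kate remains → lowest.
Final ranking (highest to lowest):

Eve > Mia > Carol > Frank > Olga > Kate


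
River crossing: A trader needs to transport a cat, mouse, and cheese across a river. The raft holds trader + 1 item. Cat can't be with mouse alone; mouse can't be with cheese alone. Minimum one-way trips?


1. trader+mouse → 2. trader ← 3. trader+cat → 4. trader+mouse ← 5. trader+cheese → 6. trader ← 7. trader+mouse →
Minimum trips = 7

7


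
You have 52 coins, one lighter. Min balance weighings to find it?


Each weighing has 3 outcomes (left heavy / balance / right heavy), so k weighings distinguish at most 3^k cases; splitting into three near-equal groups achieves this.
Need 3^k ≥ 52: 3^3 = 27 < 52 ≤ 3^4 = 81
k = ⌈log₃(52)⌉ = 4

4


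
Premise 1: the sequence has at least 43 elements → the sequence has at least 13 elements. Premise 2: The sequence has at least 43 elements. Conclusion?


Modus ponens: P → Q, P ⊢ Q
P: the sequence has at least 43 elements
Q: the sequence has at least 13 elements
We have P → Q and P is true.
By modus ponens, Q must be true.

The sequence has at least 13 elements


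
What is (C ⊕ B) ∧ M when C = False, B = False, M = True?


C = False, B = False, M = True
Step 1: C ⊕ B = False XOR False = False
Step 2: False ∧ M = False AND True = False
XOR true when exactly one of C,B is true; then AND with M.

False


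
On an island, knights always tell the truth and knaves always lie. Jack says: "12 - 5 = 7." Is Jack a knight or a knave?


Statement: "12 - 5 = 7."
Actual: 12 - 5 = 7
Claimed: 7
Statement is TRUE → Jack tells the truth → Knight

Knight


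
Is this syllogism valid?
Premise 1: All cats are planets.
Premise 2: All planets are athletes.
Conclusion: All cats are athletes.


Premise 1: All cats are planets.
Premise 2: All planets are athletes.
Conclusion: All cats are athletes.
Barbara syllogism (AAA-1): All A are B, All B are C → All A are C.
Middle term (planets) distributed in premise 2.

Valid


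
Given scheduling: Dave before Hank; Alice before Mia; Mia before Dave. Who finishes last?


Constraints: Dave before Hank; Alice before Mia; Mia before Dave
The last task can have nothing scheduled after it, so it must never appear on the left of a 'before'.
Tasks appearing before some other task: Dave, Alice, Mia.
The only task not in that list is Hank → it is last.

Hank


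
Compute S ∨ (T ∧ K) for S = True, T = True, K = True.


S = True, T = True, K = True
Step 1: T ∧ K = True AND True = True
Step 2: S ∨ True = True OR True = True
AND evaluated first (higher precedence); then OR applied.

True


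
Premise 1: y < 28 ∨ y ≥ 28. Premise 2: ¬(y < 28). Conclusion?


Disjunctive syllogism: P ∨ Q, ¬P ⊢ Q
Disjunction: y < 28 ∨ y ≥ 28
We know it is not the case that y < 28.
By disjunctive syllogism, the other disjunct must be true.

y ≥ 28


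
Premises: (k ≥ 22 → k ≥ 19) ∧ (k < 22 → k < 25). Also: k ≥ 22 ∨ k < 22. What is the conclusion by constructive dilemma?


Constructive dilemma: (P → Q) ∧ (R → S), P ∨ R ⊢ Q ∨ S
Premise 1: k ≥ 22 → k ≥ 19
Premise 2: k < 22 → k < 25
Premise 3: k ≥ 22 ∨ k < 22
Case 1: Assuming k ≥ 22, then by Premise 1, k ≥ 19.
Case 2: Assuming k < 22, then by Premise 2, k < 25.
Since one of k ≥ 22 or k < 22 must hold, we get k ≥ 19 or k < 25.

k ≥ 19 or k < 25.


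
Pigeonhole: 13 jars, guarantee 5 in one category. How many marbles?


Pigeonhole: to guarantee k in one of n categories, need (k-1)×n + 1.
k = 5, n = 13
Minimum = (5-1) × 13 + 1 = 4 × 13 + 1

53


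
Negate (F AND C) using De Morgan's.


De Morgan's law: ¬(P ∧ Q) ≡ ¬P ∨ ¬Q
¬(F ∧ C) = ¬F ∨ ¬C

¬F ∨ ¬C


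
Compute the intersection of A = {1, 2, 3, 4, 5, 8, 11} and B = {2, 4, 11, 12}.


A = {1, 2, 3, 4, 5, 8, 11}
B = {2, 4, 11, 12}
Operation: intersection
Elements in both: 2, 4, 11

{2, 4, 11}


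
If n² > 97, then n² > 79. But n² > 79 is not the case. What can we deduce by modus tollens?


Modus tollens: P → Q, ¬Q ⊢ ¬P
P: n² > 97
Q: n² > 79
We have P → Q and Q is false.
By modus tollens, P must be false.

It is not the case that n² > 97


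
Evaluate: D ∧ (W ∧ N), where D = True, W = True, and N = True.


D = True, W = True, N = True
Step 1: W ∧ N = True AND True = True
Step 2: D ∧ True = True AND True = True
AND is true only when ALL operands are true.

True


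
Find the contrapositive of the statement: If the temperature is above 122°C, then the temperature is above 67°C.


Original: If the temperature is above 122°C, then the temperature is above 67°C
Contrapositive: If ¬Q, then ¬P
Negate Q: not (the temperature is above 67°C)
Negate P: not (the temperature is above 122°C)

If not (the temperature is above 67°C), then not (the temperature is above 122°C).


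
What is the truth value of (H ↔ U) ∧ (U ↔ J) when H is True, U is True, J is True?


H = True, U = True, J = True
Step 1: H ↔ U is true when H and U have the same value. Result: True
Step 2: U ↔ J is true when U and J have the same value. Result: True
Step 3: True ∧ True = True

True


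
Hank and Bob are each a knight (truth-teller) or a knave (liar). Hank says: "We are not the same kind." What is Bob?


Hank says: "We are not the same kind."
Case 1: Hank is a Knight (truth-teller)
  Statement is true → they ARE different → Bob is a Knave
Case 2: Hank is a Knave (liar)
  Statement is false → they are NOT different → Bob is a Knave
In both cases, Bob is a Knave.

Knave


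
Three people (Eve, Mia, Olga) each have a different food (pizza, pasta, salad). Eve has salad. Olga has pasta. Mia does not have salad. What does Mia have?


From clues:
  Olga → pasta
  Eve → salad
By elimination, Mia gets the remaining.

pizza


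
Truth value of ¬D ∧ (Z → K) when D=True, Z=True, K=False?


D = True, Z = True, K = False
Expression: ¬D ∧ (Z → K)
Step 1: ¬D = NOT True = False
Step 2: Z → K = True → False (false only if Z=True, K=False) = False
Step 3: (False) ∧ (False) = False AND False = False

False


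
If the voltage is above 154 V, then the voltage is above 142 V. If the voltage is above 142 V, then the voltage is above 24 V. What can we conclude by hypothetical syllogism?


Hypothetical syllogism: P → Q, Q → R ⊢ P → R
Premise 1: the voltage is above 154 V → the voltage is above 142 V
Premise 2: the voltage is above 142 V → the voltage is above 24 V
Chain the implications: the middle term (the voltage is above 142 V) links the two.
Conclusion: If the voltage is above 154 V, then the voltage is above 24 V.

If the voltage is above 154 V, then the voltage is above 24 V.


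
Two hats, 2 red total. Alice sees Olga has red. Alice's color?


Total red = 2, Olga = red
Red accounted for: 1
Remaining for Alice: 1
Alice's hat is red.

red


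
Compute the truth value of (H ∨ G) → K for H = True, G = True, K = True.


H = True, G = True, K = True
Step 1: H ∨ G = True OR True = True
Step 2: (True) → K: false only when antecedent=True and K=False.
Result: True

True


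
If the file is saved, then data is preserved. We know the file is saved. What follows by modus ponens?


Modus ponens: P → Q, P ⊢ Q
P: the file is saved
Q: data is preserved
We have P → Q and P is true.
By modus ponens, Q must be true.

Data is preserved


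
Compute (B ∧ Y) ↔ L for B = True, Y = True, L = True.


B = True, Y = True, L = True
Step 1: B ∧ Y = True AND True = True
Step 2: (True) ↔ L: true when both sides have same truth value.
Result: True ↔ True = True

True


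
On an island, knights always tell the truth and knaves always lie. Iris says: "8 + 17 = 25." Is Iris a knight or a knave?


Statement: "8 + 17 = 25."
Actual: 8 + 17 = 25
Claimed: 25
Statement is TRUE → Iris tells the truth → Knight

Knight


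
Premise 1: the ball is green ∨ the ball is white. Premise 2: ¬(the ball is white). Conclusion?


Disjunctive syllogism: P ∨ Q, ¬P ⊢ Q
Disjunction: the ball is green ∨ the ball is white
We know it is not the case that the ball is white.
By disjunctive syllogism, the other disjunct must be true.

The ball is green


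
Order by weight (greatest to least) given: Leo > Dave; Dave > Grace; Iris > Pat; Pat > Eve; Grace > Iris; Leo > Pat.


Constraints: Leo > Dave; Dave > Grace; Iris > Pat; Pat > Eve; Grace > Iris; Leo > Pat
Method: at each step, the next-highest is the one remaining person who never appears on the smaller side of a constraint between remaining people.
  Step 1: remaining {Iris, Eve, Leo, Grace, Dave, Pat}; on the smaller side: {Iris, Eve, Grace, Dave, Pat} → Leo is next (Leo > Dave; Leo > Pat).
  Step 2: remaining {Iris, Eve, Grace, Dave, Pat}; on the smaller side: {Iris, Eve, Grace, Pat} → Dave is next (Dave > Grace).
  Step 3: remaining {Iris, Eve, Grace, Pat}; on the smaller side: {Iris, Eve, Pat} → Grace is next (Grace > Iris).
  Step 4: remaining {Iris, Eve, Pat}; on the smaller side: {Eve, Pat} → Iris is next (Iris > Pat).
  Step 5: remaining {Eve, Pat}; on the smaller side: {Eve} → Pat is next (Pat > Eve).
  Step 6: only Eve remains → lowest.
Final ranking (highest to lowest):

Leo > Dave > Grace > Iris > Pat > Eve


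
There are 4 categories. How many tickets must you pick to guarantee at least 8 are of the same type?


Pigeonhole: to guarantee k in one of n categories, need (k-1)×n + 1.
k = 8, n = 4
Minimum = (8-1) × 4 + 1 = 7 × 4 + 1

29


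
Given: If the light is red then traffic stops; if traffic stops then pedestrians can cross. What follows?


Hypothetical syllogism: P → Q, Q → R ⊢ P → R
Premise 1: the light is red → traffic stops
Premise 2: traffic stops → pedestrians can cross
Chain the implications: the middle term (traffic stops) links the two.
Conclusion: If the light is red, then pedestrians can cross.

If the light is red, then pedestrians can cross.


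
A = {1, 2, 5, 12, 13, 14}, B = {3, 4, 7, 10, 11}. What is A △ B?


A = {1, 2, 5, 12, 13, 14}
B = {3, 4, 7, 10, 11}
Operation: symmetric difference
In A only: [1, 2, 5, 12, 13, 14], in B only: [3, 4, 7, 10, 11]

{1, 2, 3, 4, 5, 7, 10, 11, 12, 13, 14}


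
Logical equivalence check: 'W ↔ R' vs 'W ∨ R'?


Expression 1: W ↔ R
Expression 2: W ∨ R
Truth table (W R | Expr1 Expr2):
  T T |   T     T
  T F |   F     T   ← differ
  F T |   F     T   ← differ
  F F |   T     F   ← differ
Counterexample: W=T, R=F gives Expr1 = F but Expr2 = T, so the expressions are NOT logically equivalent.

No


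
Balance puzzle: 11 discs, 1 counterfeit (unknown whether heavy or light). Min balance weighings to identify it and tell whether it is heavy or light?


Let n = 11. 22 possibilities (n discs × lighter/heavier); each weighing has 3 outcomes.
Bound for k weighings: say the first weighing puts j discs on each pan. If it tips, the 2j weighed discs remain suspects (each with a known direction) and k-1 weighings give 3^(k-1) outcomes; 3^(k-1) is odd, so 2j ≤ 3^(k-1) - 1. If it balances, the n - 2j unweighed discs remain with direction unknown: 2(n - 2j) ≤ 3^(k-1) - 1 by the same parity argument. Adding, n ≤ (3^(k-1) - 1) + (3^(k-1) - 1)/2 = (3^k - 3)/2, and the classical three-group strategy achieves this (3 discs in 2 weighings, 12 in 3, 39 in 4, 120 in 5).
So we need the smallest k with (3^k - 3)/2 ≥ 11.
k = 2: (3^2 - 3)/2 = 3 < 11 ✗
k = 3: (3^3 - 3)/2 = 12 ≥ 11 ✓

3


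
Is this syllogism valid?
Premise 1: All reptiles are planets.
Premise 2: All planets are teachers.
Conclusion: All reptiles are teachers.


Premise 1: All reptiles are planets.
Premise 2: All planets are teachers.
Conclusion: All reptiles are teachers.
Barbara syllogism (AAA-1): All A are B, All B are C → All A are C.
Middle term (planets) distributed in premise 2.

Valid


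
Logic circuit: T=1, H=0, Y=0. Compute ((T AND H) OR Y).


T AND H = 1&0 = 0
0 OR 0 = 0

0


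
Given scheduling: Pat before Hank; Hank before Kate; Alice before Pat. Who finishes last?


Constraints: Pat before Hank; Hank before Kate; Alice before Pat
The last task can have nothing scheduled after it, so it must never appear on the left of a 'before'.
Tasks appearing before some other task: Pat, Hank, Alice.
The only task not in that list is Kate → it is last.

Kate


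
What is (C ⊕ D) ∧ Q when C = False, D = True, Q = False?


C = False, D = True, Q = False
Step 1: C ⊕ D = False XOR True = True
Step 2: True ∧ Q = True AND False = False
XOR true when exactly one of C,D is true; then AND with Q.

False


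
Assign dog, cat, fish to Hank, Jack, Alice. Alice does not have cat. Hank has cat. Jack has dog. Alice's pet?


From clues:
  Jack → dog
  Hank → cat
By elimination, Alice gets the remaining.

fish


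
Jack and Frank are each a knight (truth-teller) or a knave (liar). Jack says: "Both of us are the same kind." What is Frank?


Jack says: "Both of us are the same kind."
Case 1: Jack is a Knight (truth-teller)
  Statement is true → they ARE the same → Frank is also a Knight
Case 2: Jack is a Knave (liar)
  Statement is false → they are NOT the same → Frank is a Knight
In both cases, Frank is a Knight.

Knight


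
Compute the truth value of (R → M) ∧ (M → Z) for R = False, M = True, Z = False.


R = False, M = True, Z = False
Step 1: R → M is false only when R=True and M=False. Result: True
Step 2: M → Z is false only when M=True and Z=False. Result: False
Step 3: True ∧ False = False

False


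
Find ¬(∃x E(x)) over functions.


Original: ∃x E(x)
Rule: ¬∀→∃, ¬∃→∀, negate predicate.
Negation: ∀x ¬E(x)

∀x ¬E(x)


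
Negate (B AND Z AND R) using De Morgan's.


De Morgan's law: ¬(P ∧ Q ∧ R) ≡ ¬P ∨ ¬Q ∨ ¬R
¬(B ∧ Z ∧ R) = ¬B ∨ ¬Z ∨ ¬R

¬B ∨ ¬Z ∨ ¬R


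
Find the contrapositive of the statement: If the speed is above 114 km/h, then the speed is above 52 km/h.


Original: If the speed is above 114 km/h, then the speed is above 52 km/h
Contrapositive: If ¬Q, then ¬P
Negate Q: not (the speed is above 52 km/h)
Negate P: not (the speed is above 114 km/h)

If not (the speed is above 52 km/h), then not (the speed is above 114 km/h).


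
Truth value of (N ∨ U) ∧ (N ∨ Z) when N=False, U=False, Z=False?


N = False, U = False, Z = False
Expression: (N ∨ U) ∧ (N ∨ Z)
Step 1: N ∨ U = False OR False = False
Step 2: N ∨ Z = False OR False = False
Step 3: (False) ∧ (False) = False AND False = False

False


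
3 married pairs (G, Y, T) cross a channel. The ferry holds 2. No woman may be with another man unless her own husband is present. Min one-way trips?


Label couples G, Y, T (H = husband, W = wife).
Counting alone: 6 people, the ferry carries 2 and someone must bring it back, so each round trip nets at most +1 on the far side until the last crossing → at least 9 trips. The jealousy constraint makes 9 impossible; the shortest valid schedule has 11:
1. WG+WY →  (far: WG,WY; near: HG,HY,HT,WT)
2. WG ←       (far: WY; near: HG,HY,HT,WG,WT)
3. WG+WT →  (far: WG,WY,WT; near: HG,HY,HT)
4. WG ←       (far: WY,WT; near: HG,HY,HT,WG)
5. HY+HT →  (far: HY,WY,HT,WT; near: HG,WG)
6. HY+WY ←  (far: HT,WT; near: HG,WG,HY,WY)
7. HG+HY →  (far: HG,HY,HT,WT; near: WG,WY)
8. WT ←       (far: HG,HY,HT; near: WG,WY,WT)
9. WG+WY →  (far: HG,WG,HY,WY,HT; near: WT)
10. HT ←      (far: HG,WG,HY,WY; near: HT,WT)
11. HT+WT → (far: all six; near: empty)
In every state each wife is either with her husband or with no other man.
Minimum trips = 11

11


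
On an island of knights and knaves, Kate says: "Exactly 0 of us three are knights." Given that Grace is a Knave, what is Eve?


Kate claims exactly 0 knights among Kate, Grace, Eve.
Given: Grace is a Knave.

Case 1: Kate is a Knight (tells truth)
  Then exactly 0 of the three are knights.
  Counting Kate, Grace: 1 knight(s) so far. Need -1 more → impossible.
Case 2: Kate is a Knave (lies)
  Then the count is NOT 0.
  If Eve = Knave, count = 0 = 0 → claim would be true, contradicts lie.
  If Eve = Knight, count = 1 ≠ 0 → lie confirmed ✓

Eve is a Knight.

Knight


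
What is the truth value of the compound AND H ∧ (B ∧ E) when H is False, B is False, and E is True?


H = False, B = False, E = True
Step 1: B ∧ E = False AND True = False
Step 2: H ∧ False = False AND False = False
AND is true only when ALL operands are true.

False


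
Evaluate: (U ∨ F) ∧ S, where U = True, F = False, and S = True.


U = True, F = False, S = True
Step 1: U ∨ F = True OR False = True
Step 2: True ∧ S = True AND True = True
OR is true when at least one operand is true; AND requires both.

True


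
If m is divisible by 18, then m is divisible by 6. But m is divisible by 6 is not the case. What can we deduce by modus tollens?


Modus tollens: P → Q, ¬Q ⊢ ¬P
P: m is divisible by 18
Q: m is divisible by 6
We have P → Q and Q is false.
By modus tollens, P must be false.

It is not the case that m is divisible by 18


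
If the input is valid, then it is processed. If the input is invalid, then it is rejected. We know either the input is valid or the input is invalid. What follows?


Constructive dilemma: (P → Q) ∧ (R → S), P ∨ R ⊢ Q ∨ S
Premise 1: the input is valid → it is processed
Premise 2: the input is invalid → it is rejected
Premise 3: the input is valid ∨ the input is invalid
Case 1: Assuming the input is valid, then by Premise 1, it is processed.
Case 2: Assuming the input is invalid, then by Premise 2, it is rejected.
Since one of the input is valid or the input is invalid must hold, we get it is processed or it is rejected.

It is processed or it is rejected.


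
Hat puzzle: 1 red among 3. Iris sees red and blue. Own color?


Total red = 1, seen red = 1
Own red = 1 - 1 = 0
Iris's hat is blue.

blue


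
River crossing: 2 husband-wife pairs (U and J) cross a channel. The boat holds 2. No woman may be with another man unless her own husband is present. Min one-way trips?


Label couples U and J.
1. WU+WJ → (far: WU,WJ; near: HU,HJ)
2. WU ←   (far: WJ; near: HU,HJ,WU)
3. HU+HJ → (far: HU,HJ,WJ; near: WU)
4. HU ←   (far: HJ,WJ; near: HU,WU)  — HU returns, since WU is alone on near bank
5. HU+WU → (far: all four; near: empty)
Every state respects the constraint.
Minimum trips = 5

5


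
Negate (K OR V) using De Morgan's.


De Morgan's law: ¬(P ∨ Q) ≡ ¬P ∧ ¬Q
¬(K ∨ V) = ¬K ∧ ¬V

¬K ∧ ¬V


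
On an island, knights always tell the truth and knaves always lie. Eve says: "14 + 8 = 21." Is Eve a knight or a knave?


Statement: "14 + 8 = 21."
Actual: 14 + 8 = 22
Claimed: 21
Statement is FALSE → Eve lies → Knave

Knave


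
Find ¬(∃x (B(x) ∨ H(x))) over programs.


Original: ∃x (B(x) ∨ H(x))
Rule: ¬∀→∃, ¬∃→∀, negate predicate.
Negation: ∀x (¬B(x) ∧ ¬H(x))

∀x (¬B(x) ∧ ¬H(x))


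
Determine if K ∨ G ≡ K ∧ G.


Expression 1: K ∨ G
Expression 2: K ∧ G
Truth table (K G | Expr1 Expr2):
  T T |   T     T
  T F |   T     F   ← differ
  F T |   T     F   ← differ
  F F |   F     F
Counterexample: K=T, G=F gives Expr1 = T but Expr2 = F, so the expressions are NOT logically equivalent.

No


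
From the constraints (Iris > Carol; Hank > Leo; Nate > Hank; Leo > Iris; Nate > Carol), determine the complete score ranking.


Constraints: Iris > Carol; Hank > Leo; Nate > Hank; Leo > Iris; Nate > Carol
Method: at each step, the next-highest is the one remaining person who never appears on the smaller side of a constraint between remaining people.
  Step 1: remaining {Hank, Nate, Carol, Leo, Iris}; on the smaller side: {Hank, Carol, Leo, Iris} → Nate is next (Nate > Hank; Nate > Carol).
  Step 2: remaining {Hank, Carol, Leo, Iris}; on the smaller side: {Carol, Leo, Iris} → Hank is next (Hank > Leo).
  Step 3: remaining {Carol, Leo, Iris}; on the smaller side: {Carol, Iris} → Leo is next (Leo > Iris).
  Step 4: remaining {Carol, Iris}; on the smaller side: {Carol} → Iris is next (Iris > Carol).
  Step 5: only Carol remains → lowest.
Final ranking (highest to lowest):

Nate > Hank > Leo > Iris > Carol


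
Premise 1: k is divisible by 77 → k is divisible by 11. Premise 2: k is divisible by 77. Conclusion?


Modus ponens: P → Q, P ⊢ Q
P: k is divisible by 77
Q: k is divisible by 11
We have P → Q and P is true.
By modus ponens, Q must be true.

k is divisible by 11


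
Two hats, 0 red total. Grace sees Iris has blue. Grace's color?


Total red = 0, Iris = blue
Red accounted for: 0
Remaining for Grace: 0
Grace's hat is blue.

blue


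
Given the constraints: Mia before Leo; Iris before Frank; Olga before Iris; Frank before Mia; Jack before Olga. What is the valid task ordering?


Constraints: Mia before Leo; Iris before Frank; Olga before Iris; Frank before Mia; Jack before Olga
Method: repeatedly schedule the remaining task that has no remaining task required before it.
  Step 1: remaining {Leo, Olga, Mia, Iris, Frank, Jack}; every task except Jack still has a predecessor pending → schedule Jack.
  Step 2: remaining {Leo, Olga, Mia, Iris, Frank}; every task except Olga still has a predecessor pending → schedule Olga.
  Step 3: remaining {Leo, Mia, Iris, Frank}; every task except Iris still has a predecessor pending → schedule Iris.
  Step 4: remaining {Leo, Mia, Frank}; every task except Frank still has a predecessor pending → schedule Frank.
  Step 5: remaining {Leo, Mia}; every task except Mia still has a predecessor pending → schedule Mia.
  Step 6: only Leo remains → schedule Leo.
Resulting order:

Jack → Olga → Iris → Frank → Mia → Leo


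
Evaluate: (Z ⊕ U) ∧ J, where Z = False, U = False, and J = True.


Z = False, U = False, J = True
Step 1: Z ⊕ U = False XOR False = False
Step 2: False ∧ J = False AND True = False
XOR true when exactly one of Z,U is true; then AND with J.

False


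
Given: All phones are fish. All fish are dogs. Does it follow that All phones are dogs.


Premise 1: All phones are fish.
Premise 2: All fish are dogs.
Conclusion: All phones are dogs.
Barbara syllogism (AAA-1): All A are B, All B are C → All A are C.
Middle term (fish) distributed in premise 2.

Valid


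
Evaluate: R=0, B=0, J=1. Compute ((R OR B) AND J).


R OR B = 0|0 = 0
0 AND 1 = 0

0


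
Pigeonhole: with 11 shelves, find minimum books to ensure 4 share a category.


Pigeonhole: to guarantee k in one of n categories, need (k-1)×n + 1.
k = 4, n = 11
Minimum = (4-1) × 11 + 1 = 3 × 11 + 1

34


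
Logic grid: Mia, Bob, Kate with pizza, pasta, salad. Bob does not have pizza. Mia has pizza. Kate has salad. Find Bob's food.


From clues:
  Kate → salad
  Mia → pizza
By elimination, Bob gets the remaining.

pasta


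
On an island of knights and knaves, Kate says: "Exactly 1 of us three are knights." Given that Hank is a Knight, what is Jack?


Kate claims exactly 1 knights among Kate, Hank, Jack.
Given: Hank is a Knight.

Case 1: Kate is a Knight (tells truth)
  Then exactly 1 of the three are knights.
  Counting Kate, Hank: 2 knight(s) so far. Need -1 more → impossible.
Case 2: Kate is a Knave (lies)
  Then the count is NOT 1.
  If Jack = Knave, count = 1 = 1 → claim would be true, contradicts lie.
  If Jack = Knight, count = 2 ≠ 1 → lie confirmed ✓

Jack is a Knight.

Knight


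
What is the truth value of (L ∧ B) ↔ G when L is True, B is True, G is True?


L = True, B = True, G = True
Step 1: L ∧ B = True AND True = True
Step 2: (True) ↔ G: true when both sides have same truth value.
Result: True ↔ True = True

True


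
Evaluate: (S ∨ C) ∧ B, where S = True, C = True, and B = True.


S = True, C = True, B = True
Step 1: S ∨ C = True OR True = True
Step 2: True ∧ B = True AND True = True
OR is true when at least one operand is true; AND requires both.

True


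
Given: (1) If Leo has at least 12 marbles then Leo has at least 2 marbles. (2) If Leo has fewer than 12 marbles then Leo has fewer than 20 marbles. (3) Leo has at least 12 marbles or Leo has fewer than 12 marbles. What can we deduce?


Constructive dilemma: (P → Q) ∧ (R → S), P ∨ R ⊢ Q ∨ S
Premise 1: Leo has at least 12 marbles → Leo has at least 2 marbles
Premise 2: Leo has fewer than 12 marbles → Leo has fewer than 20 marbles
Premise 3: Leo has at least 12 marbles ∨ Leo has fewer than 12 marbles
Case 1: Assuming Leo has at least 12 marbles, then by Premise 1, Leo has at least 2 marbles.
Case 2: Assuming Leo has fewer than 12 marbles, then by Premise 2, Leo has fewer than 20 marbles.
Since one of Leo has at least 12 marbles or Leo has fewer than 12 marbles must hold, we get Leo has at least 2 marbles or Leo has fewer than 20 marbles.

Leo has at least 2 marbles or Leo has fewer than 20 marbles.


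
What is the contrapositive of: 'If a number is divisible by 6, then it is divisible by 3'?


Original: If a number is divisible by 6, then it is divisible by 3
Contrapositive: If ¬Q, then ¬P
Negate Q: not (it is divisible by 3)
Negate P: not (a number is divisible by 6)

If not (it is divisible by 3), then not (a number is divisible by 6).


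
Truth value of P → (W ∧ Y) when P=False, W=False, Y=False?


P = False, W = False, Y = False
Expression: P → (W ∧ Y)
Step 1: W ∧ Y = False AND False = False
Step 2: P → (False) = False → False = True

True


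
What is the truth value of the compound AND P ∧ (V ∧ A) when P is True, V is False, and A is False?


P = True, V = False, A = False
Step 1: V ∧ A = False AND False = False
Step 2: P ∧ False = True AND False = False
AND is true only when ALL operands are true.

False


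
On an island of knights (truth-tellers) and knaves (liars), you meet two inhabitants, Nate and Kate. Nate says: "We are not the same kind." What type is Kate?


Nate says: "We are not the same kind."
Case 1: Nate is a Knight (truth-teller)
  Statement is true → they ARE different → Kate is a Knave
Case 2: Nate is a Knave (liar)
  Statement is false → they are NOT different → Kate is a Knave
In both cases, Kate is a Knave.

Knave


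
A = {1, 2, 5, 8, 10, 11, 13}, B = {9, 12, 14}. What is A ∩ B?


A = {1, 2, 5, 8, 10, 11, 13}
B = {9, 12, 14}
Operation: intersection
Elements in both: none

∅


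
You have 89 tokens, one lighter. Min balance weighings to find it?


Each weighing has 3 outcomes (left heavy / balance / right heavy), so k weighings distinguish at most 3^k cases; splitting into three near-equal groups achieves this.
Need 3^k ≥ 89: 3^4 = 81 < 89 ≤ 3^5 = 243
k = ⌈log₃(89)⌉ = 5

5


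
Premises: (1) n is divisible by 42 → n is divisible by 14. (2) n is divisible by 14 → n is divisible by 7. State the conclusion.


Hypothetical syllogism: P → Q, Q → R ⊢ P → R
Premise 1: n is divisible by 42 → n is divisible by 14
Premise 2: n is divisible by 14 → n is divisible by 7
Chain the implications: the middle term (n is divisible by 14) links the two.
Conclusion: If n is divisible by 42, then n is divisible by 7.

If n is divisible by 42, then n is divisible by 7.


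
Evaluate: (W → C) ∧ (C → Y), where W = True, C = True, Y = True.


W = True, C = True, Y = True
Step 1: W → C is false only when W=True and C=False. Result: True
Step 2: C → Y is false only when C=True and Y=False. Result: True
Step 3: True ∧ True = True

True


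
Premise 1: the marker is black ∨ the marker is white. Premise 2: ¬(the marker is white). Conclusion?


Disjunctive syllogism: P ∨ Q, ¬P ⊢ Q
Disjunction: the marker is black ∨ the marker is white
We know it is not the case that the marker is white.
By disjunctive syllogism, the other disjunct must be true.

The marker is black


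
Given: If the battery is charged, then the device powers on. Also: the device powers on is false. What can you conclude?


Modus tollens: P → Q, ¬Q ⊢ ¬P
P: the battery is charged
Q: the device powers on
We have P → Q and Q is false.
By modus tollens, P must be false.

It is not the case that the battery is charged


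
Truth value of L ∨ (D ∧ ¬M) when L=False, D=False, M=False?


L = False, D = False, M = False
Expression: L ∨ (D ∧ ¬M)
Step 1: ¬M = NOT False = True
Step 2: D ∧ ¬M = False AND True = False
Step 3: L ∨ (False) = False OR False = False

False


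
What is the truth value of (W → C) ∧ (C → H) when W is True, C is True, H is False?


W = True, C = True, H = False
Step 1: W → C is false only when W=True and C=False. Result: True
Step 2: C → H is false only when C=True and H=False. Result: False
Step 3: True ∧ False = False

False


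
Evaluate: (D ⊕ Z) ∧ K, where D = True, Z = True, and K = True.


D = True, Z = True, K = True
Step 1: D ⊕ Z = True XOR True = False
Step 2: False ∧ K = False AND True = False
XOR true when exactly one of D,Z is true; then AND with K.

False


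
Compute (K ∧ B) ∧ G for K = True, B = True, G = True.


K = True, B = True, G = True
Step 1: K ∧ B = True AND True = True
Step 2: True ∧ G = True AND True = True
AND is true only when ALL operands are true.

True


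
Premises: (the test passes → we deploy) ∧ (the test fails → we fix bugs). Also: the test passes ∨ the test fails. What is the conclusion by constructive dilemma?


Constructive dilemma: (P → Q) ∧ (R → S), P ∨ R ⊢ Q ∨ S
Premise 1: the test passes → we deploy
Premise 2: the test fails → we fix bugs
Premise 3: the test passes ∨ the test fails
Case 1: Assuming the test passes, then by Premise 1, we deploy.
Case 2: Assuming the test fails, then by Premise 2, we fix bugs.
Since one of the test passes or the test fails must hold, we get we deploy or we fix bugs.

We deploy or we fix bugs.


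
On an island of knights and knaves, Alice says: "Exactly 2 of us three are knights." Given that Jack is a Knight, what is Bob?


Alice claims exactly 2 knights among Alice, Jack, Bob.
Given: Jack is a Knight.

Case 1: Alice is a Knight (tells truth)
  Then exactly 2 of the three are knights.
  Counting Alice, Jack: 2 knight(s) so far. Need 0 more → Bob = Knave.
Case 2: Alice is a Knave (lies)
  Then the count is NOT 2.
  If Bob = Knight, count = 2 = 2 → claim would be true, contradicts lie.
  If Bob = Knave, count = 1 ≠ 2 → lie confirmed ✓

Bob is a Knave.

Knave


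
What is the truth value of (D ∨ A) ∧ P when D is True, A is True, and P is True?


D = True, A = True, P = True
Step 1: D ∨ A = True OR True = True
Step 2: True ∧ P = True AND True = True
OR is true when at least one operand is true; AND requires both.

True


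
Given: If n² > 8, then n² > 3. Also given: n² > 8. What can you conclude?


Modus ponens: P → Q, P ⊢ Q
P: n² > 8
Q: n² > 3
We have P → Q and P is true.
By modus ponens, Q must be true.

n² > 3


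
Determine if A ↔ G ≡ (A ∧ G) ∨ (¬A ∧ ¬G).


Expression 1: A ↔ G
Expression 2: (A ∧ G) ∨ (¬A ∧ ¬G)
Truth table (A G | Expr1 Expr2):
  T T |   T     T
  T F |   F     F
  F T |   F     F
  F F |   T     T
All 4 rows agree, so the expressions are logically equivalent.

Yes


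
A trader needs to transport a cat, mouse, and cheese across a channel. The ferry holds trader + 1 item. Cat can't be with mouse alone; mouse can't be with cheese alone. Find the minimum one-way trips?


1. trader+mouse → 2. trader ← 3. trader+cat → 4. trader+mouse ← 5. trader+cheese → 6. trader ← 7. trader+mouse →
Minimum trips = 7

7


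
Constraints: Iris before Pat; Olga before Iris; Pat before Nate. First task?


Constraints: Iris before Pat; Olga before Iris; Pat before Nate
The first task can have nothing scheduled before it, so it must never appear on the right of a 'before'.
Tasks appearing after some 'before': Pat, Iris, Nate.
The only task not in that list is Olga → it is first.

Olga


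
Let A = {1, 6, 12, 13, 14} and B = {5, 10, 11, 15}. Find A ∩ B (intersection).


A = {1, 6, 12, 13, 14}
B = {5, 10, 11, 15}
Operation: intersection
Elements in both: none

∅


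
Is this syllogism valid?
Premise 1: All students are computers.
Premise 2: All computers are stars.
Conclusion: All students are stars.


Premise 1: All students are computers.
Premise 2: All computers are stars.
Conclusion: All students are stars.
Barbara syllogism (AAA-1): All A are B, All B are C → All A are C.
Middle term (computers) distributed in premise 2.

Valid


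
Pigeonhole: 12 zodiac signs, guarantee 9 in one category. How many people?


Pigeonhole: to guarantee k in one of n categories, need (k-1)×n + 1.
k = 9, n = 12
Minimum = (9-1) × 12 + 1 = 8 × 12 + 1

97


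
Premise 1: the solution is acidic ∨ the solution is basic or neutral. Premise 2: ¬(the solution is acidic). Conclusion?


Disjunctive syllogism: P ∨ Q, ¬P ⊢ Q
Disjunction: the solution is acidic ∨ the solution is basic or neutral
We know it is not the case that the solution is acidic.
By disjunctive syllogism, the other disjunct must be true.

The solution is basic or neutral


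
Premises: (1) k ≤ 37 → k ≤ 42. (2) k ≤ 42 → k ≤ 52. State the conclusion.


Hypothetical syllogism: P → Q, Q → R ⊢ P → R
Premise 1: k ≤ 37 → k ≤ 42
Premise 2: k ≤ 42 → k ≤ 52
Chain the implications: the middle term (k ≤ 42) links the two.
Conclusion: If k ≤ 37, then k ≤ 52.

If k ≤ 37, then k ≤ 52.


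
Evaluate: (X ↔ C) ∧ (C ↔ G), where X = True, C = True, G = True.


X = True, C = True, G = True
Step 1: X ↔ C is true when X and C have the same value. Result: True
Step 2: C ↔ G is true when C and G have the same value. Result: True
Step 3: True ∧ True = True

True


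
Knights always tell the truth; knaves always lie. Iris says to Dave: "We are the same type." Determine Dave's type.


Iris says: "We are the same type."
Case 1: Iris is a Knight (truth-teller)
  Statement is true → they ARE the same → Dave is also a Knight
Case 2: Iris is a Knave (liar)
  Statement is false → they are NOT the same → Dave is a Knight
In both cases, Dave is a Knight.

Knight


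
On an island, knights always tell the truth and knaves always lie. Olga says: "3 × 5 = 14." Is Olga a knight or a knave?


Statement: "3 × 5 = 14."
Actual: 3 × 5 = 15
Claimed: 14
Statement is FALSE → Olga lies → Knave

Knave


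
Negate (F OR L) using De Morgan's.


De Morgan's law: ¬(P ∨ Q) ≡ ¬P ∧ ¬Q
¬(F ∨ L) = ¬F ∧ ¬L

¬F ∧ ¬L


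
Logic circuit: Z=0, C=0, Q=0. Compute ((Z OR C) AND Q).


Z OR C = 0|0 = 0
0 AND 0 = 0

0


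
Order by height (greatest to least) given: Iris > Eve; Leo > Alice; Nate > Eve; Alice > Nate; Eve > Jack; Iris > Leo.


Constraints: Iris > Eve; Leo > Alice; Nate > Eve; Alice > Nate; Eve > Jack; Iris > Leo
Method: at each step, the next-highest is the one remaining person who never appears on the smaller side of a constraint between remaining people.
  Step 1: remaining {Eve, Jack, Leo, Nate, Iris, Alice}; on the smaller side: {Eve, Jack, Leo, Nate, Alice} → Iris is next (Iris > Eve; Iris > Leo).
  Step 2: remaining {Eve, Jack, Leo, Nate, Alice}; on the smaller side: {Eve, Jack, Nate, Alice} → Leo is next (Leo > Alice).
  Step 3: remaining {Eve, Jack, Nate, Alice}; on the smaller side: {Eve, Jack, Nate} → Alice is next (Alice > Nate).
  Step 4: remaining {Eve, Jack, Nate}; on the smaller side: {Eve, Jack} → Nate is next (Nate > Eve).
  Step 5: remaining {Eve, Jack}; on the smaller side: {Jack} → Eve is next (Eve > Jack).
  Step 6: only Jack remains → lowest.
Final ranking (highest to lowest):

Iris > Leo > Alice > Nate > Eve > Jack


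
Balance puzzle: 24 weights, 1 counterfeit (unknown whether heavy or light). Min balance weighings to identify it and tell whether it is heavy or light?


Let n = 24. 48 possibilities (n weights × lighter/heavier); each weighing has 3 outcomes.
Bound for k weighings: say the first weighing puts j weights on each pan. If it tips, the 2j weighed weights remain suspects (each with a known direction) and k-1 weighings give 3^(k-1) outcomes; 3^(k-1) is odd, so 2j ≤ 3^(k-1) - 1. If it balances, the n - 2j unweighed weights remain with direction unknown: 2(n - 2j) ≤ 3^(k-1) - 1 by the same parity argument. Adding, n ≤ (3^(k-1) - 1) + (3^(k-1) - 1)/2 = (3^k - 3)/2, and the classical three-group strategy achieves this (3 weights in 2 weighings, 12 in 3, 39 in 4, 120 in 5).
So we need the smallest k with (3^k - 3)/2 ≥ 24.
k = 3: (3^3 - 3)/2 = 12 < 24 ✗
k = 4: (3^4 - 3)/2 = 39 ≥ 24 ✓

4


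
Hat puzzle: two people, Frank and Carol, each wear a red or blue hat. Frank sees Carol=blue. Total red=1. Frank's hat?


Total red = 1, Carol = blue
Red accounted for: 0
Remaining for Frank: 1
Frank's hat is red.

red


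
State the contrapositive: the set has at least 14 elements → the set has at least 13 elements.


Original: If the set has at least 14 elements, then the set has at least 13 elements
Contrapositive: If ¬Q, then ¬P
Negate Q: not (the set has at least 13 elements)
Negate P: not (the set has at least 14 elements)

If not (the set has at least 13 elements), then not (the set has at least 14 elements).


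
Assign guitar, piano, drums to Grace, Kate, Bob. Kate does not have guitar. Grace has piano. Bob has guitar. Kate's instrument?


From clues:
  Bob → guitar
  Grace → piano
By elimination, Kate gets the remaining.

drums


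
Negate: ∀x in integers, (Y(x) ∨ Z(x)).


Original: ∀x (Y(x) ∨ Z(x))
Rule: ¬∀→∃, ¬∃→∀, negate predicate.
Negation: ∃x (¬Y(x) ∧ ¬Z(x))

∃x (¬Y(x) ∧ ¬Z(x))
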